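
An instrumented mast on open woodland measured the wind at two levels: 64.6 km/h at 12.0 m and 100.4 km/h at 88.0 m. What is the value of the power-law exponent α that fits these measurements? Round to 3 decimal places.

α ≈ 0.221

Power law: V₂/V₁ = (z₂/z₁)^α ⇒ α = ln(V₂/V₁) / ln(z₂/z₁)
α = ln(100.4/64.6) / ln(88.0/12.0) = ln(1.5542) / ln(7.3333)
  = 0.44095 / 1.99243 = 0.22131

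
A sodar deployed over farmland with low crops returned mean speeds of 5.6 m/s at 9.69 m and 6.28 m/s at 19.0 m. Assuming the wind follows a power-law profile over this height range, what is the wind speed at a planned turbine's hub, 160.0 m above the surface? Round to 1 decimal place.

9.0 m/s

First find α: α = ln(V₂/V₁)/ln(z₂/z₁) = ln(6.28/5.6)/ln(19.0/9.69) = 0.11460/0.67334 = 0.1702
Extrapolate from 19.0 m to 160.0 m: V₃ = 6.28 × (160.0/19.0)^0.1702 = 6.28 × 1.4371 = 9.0252 m/s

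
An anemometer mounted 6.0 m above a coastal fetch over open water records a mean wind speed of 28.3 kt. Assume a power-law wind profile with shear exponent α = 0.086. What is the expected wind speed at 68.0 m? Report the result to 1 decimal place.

Power-law profile: V₂ = V₁ · (z₂/z₁)^α
V₂ = 28.3 × (68.0/6.0)^0.086 = 28.3 × (11.3333)^0.086
    = 28.3 × 1.2322 = 34.8707 kt

34.9 kt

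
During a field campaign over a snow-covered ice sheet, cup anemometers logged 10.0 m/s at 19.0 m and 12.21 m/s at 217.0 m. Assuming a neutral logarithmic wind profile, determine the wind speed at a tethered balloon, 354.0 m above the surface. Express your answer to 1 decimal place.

Log law: V ∝ ln(z/z₀). From the pair, with r = V₁/V₂ = 0.81900,
ln z₀ = (ln z₁ − r·ln z₂)/(1 − r) = (2.9444 − 0.81900×5.3799)/0.18100 = -8.0757 → z₀ = 0.0003110 m
V₃ = V₁ · ln(z₃/z₀)/ln(z₁/z₀) = 10.0 × 13.9450/11.0202 = 12.6541 m/s

12.7 m/s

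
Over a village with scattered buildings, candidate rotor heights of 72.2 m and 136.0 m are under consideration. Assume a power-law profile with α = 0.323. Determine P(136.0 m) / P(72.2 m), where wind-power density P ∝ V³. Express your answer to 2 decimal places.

Speed ratio: V_B/V_A = (z_B/z_A)^α = (136.0/72.2)^0.323 = (1.8837)^0.323 = 1.22695
Power-density ratio: P_B/P_A = (V_B/V_A)³ = (1.22695)³ = 1.84704

1.85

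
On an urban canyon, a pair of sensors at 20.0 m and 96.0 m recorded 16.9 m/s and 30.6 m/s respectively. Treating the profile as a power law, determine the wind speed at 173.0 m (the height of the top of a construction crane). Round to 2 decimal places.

38.24 m/s

First find α: α = ln(V₂/V₁)/ln(z₂/z₁) = ln(30.6/16.9)/ln(96.0/20.0) = 0.59369/1.56862 = 0.3785
Extrapolate from 96.0 m to 173.0 m: V₃ = 30.6 × (173.0/96.0)^0.3785 = 30.6 × 1.2497 = 38.2408 m/s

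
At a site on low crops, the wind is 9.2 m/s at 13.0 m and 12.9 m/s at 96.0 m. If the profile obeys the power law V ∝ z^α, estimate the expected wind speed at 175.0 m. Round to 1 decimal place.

First find α: α = ln(V₂/V₁)/ln(z₂/z₁) = ln(12.9/9.2)/ln(96.0/13.0) = 0.33802/1.99940 = 0.1691
Extrapolate from 96.0 m to 175.0 m: V₃ = 12.9 × (175.0/96.0)^0.1691 = 12.9 × 1.1068 = 14.2783 m/s

14.3 m/s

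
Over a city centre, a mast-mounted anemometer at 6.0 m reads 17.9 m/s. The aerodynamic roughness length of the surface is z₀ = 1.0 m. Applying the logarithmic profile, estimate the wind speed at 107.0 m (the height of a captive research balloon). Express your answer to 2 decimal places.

46.68 m/s

Log law: V(z) ∝ ln(z/z₀), so V₂/V₁ = ln(z₂/z₀) / ln(z₁/z₀).
ln(107.0/1.0) = 4.6728, ln(6.0/1.0) = 1.7918
V₂ = 17.9 × 4.6728/1.7918 = 17.9 × 2.6080 = 46.6824 m/s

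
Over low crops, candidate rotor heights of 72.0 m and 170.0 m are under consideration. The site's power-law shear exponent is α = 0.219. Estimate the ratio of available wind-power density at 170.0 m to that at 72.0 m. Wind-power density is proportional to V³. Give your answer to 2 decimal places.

Speed ratio: V_B/V_A = (z_B/z_A)^α = (170.0/72.0)^0.219 = (2.3611)^0.219 = 1.20701
Power-density ratio: P_B/P_A = (V_B/V_A)³ = (1.20701)³ = 1.75848

1.76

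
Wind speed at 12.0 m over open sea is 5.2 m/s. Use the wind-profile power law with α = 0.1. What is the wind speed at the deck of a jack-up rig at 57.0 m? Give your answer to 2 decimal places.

6.08 m/s

Power-law profile: V₂ = V₁ · (z₂/z₁)^α
V₂ = 5.2 × (57.0/12.0)^0.1 = 5.2 × (4.7500)^0.1
    = 5.2 × 1.1686 = 6.0768 m/s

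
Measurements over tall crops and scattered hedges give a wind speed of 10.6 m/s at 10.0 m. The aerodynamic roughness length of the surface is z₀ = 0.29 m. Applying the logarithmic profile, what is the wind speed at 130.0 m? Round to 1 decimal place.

18.3 m/s

Log law: V(z) ∝ ln(z/z₀), so V₂/V₁ = ln(z₂/z₀) / ln(z₁/z₀).
ln(130.0/0.29) = 6.1054, ln(10.0/0.29) = 3.5405
V₂ = 10.6 × 6.1054/3.5405 = 10.6 × 1.7245 = 18.2794 m/s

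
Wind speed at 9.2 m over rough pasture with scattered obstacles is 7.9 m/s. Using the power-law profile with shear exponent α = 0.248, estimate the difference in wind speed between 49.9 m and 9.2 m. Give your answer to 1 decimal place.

4.1 m/s

Power law: V₂ = V₁ · (z₂/z₁)^α = 7.9 × (5.4239)^0.248 = 12.0154 m/s
ΔV = 12.0154 − 7.9 = 4.1154 m/s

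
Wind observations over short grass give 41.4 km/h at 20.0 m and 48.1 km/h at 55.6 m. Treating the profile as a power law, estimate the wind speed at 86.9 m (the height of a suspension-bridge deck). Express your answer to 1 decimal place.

First find α: α = ln(V₂/V₁)/ln(z₂/z₁) = ln(48.1/41.4)/ln(55.6/20.0) = 0.15000/1.02245 = 0.1467
Extrapolate from 55.6 m to 86.9 m: V₃ = 48.1 × (86.9/55.6)^0.1467 = 48.1 × 1.0677 = 51.3568 km/h

51.4 km/h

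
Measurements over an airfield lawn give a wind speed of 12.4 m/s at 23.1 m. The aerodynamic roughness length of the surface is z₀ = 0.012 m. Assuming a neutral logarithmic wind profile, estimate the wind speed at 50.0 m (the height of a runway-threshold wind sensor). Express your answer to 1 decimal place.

13.7 m/s

Log law: V(z) ∝ ln(z/z₀), so V₂/V₁ = ln(z₂/z₀) / ln(z₁/z₀).
ln(50.0/0.012) = 8.3349, ln(23.1/0.012) = 7.5627
V₂ = 12.4 × 8.3349/7.5627 = 12.4 × 1.1021 = 13.6661 m/s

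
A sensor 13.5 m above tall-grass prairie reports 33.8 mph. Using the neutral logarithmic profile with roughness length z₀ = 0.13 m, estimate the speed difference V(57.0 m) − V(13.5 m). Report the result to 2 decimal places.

10.49 mph

Log law: V₂ = V₁ · ln(z₂/z₀)/ln(z₁/z₀) = 33.8 × 6.0833/4.6429 = 44.2857 mph
ΔV = 44.2857 − 33.8 = 10.4857 mph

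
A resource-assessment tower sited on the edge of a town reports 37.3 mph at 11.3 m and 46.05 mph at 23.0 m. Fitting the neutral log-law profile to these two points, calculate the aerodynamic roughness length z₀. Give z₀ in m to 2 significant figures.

z₀ ≈ 0.55 m

Log law: V(z) ∝ ln(z/z₀). With r = V₁/V₂ = 37.3/46.05 = 0.80999,
r · ln(z₂/z₀) = ln(z₁/z₀) ⇒ ln z₀ = (ln z₁ − r·ln z₂)/(1 − r)
ln z₀ = (2.42480 − 0.80999×3.13549) / 0.19001 = -0.6048
z₀ = exp(-0.6048) = 0.5462 m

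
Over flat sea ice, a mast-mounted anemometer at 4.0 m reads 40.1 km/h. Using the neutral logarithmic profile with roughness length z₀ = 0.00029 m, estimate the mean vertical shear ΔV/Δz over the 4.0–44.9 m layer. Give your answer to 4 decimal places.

0.2487 km/h/m

Log law: V₂ = V₁ · ln(z₂/z₀)/ln(z₁/z₀) = 40.1 × 11.9501/9.5319 = 50.2729 km/h
ΔV/Δz = (50.2729 − 40.1)/(44.9 − 4.0) = 10.1729/40.9000 = 0.24873 km/h/m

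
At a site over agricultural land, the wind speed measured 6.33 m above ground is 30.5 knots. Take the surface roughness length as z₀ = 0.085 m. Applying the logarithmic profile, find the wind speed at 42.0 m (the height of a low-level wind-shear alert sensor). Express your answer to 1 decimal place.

43.9 knots

Log law: V(z) ∝ ln(z/z₀), so V₂/V₁ = ln(z₂/z₀) / ln(z₁/z₀).
ln(42.0/0.085) = 6.2028, ln(6.33/0.085) = 4.3104
V₂ = 30.5 × 6.2028/4.3104 = 30.5 × 1.4390 = 43.8902 knots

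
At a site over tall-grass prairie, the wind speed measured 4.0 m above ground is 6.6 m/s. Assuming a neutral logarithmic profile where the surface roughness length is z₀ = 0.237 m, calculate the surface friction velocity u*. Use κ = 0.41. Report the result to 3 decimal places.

u* ≈ 0.958 m/s

Log law: V(z) = (u*/κ) · ln(z/z₀) ⇒ u* = κ · V / ln(z/z₀)
u* = 0.41 × 6.6 / ln(4.0/0.237) = 0.41 × 6.6 / 2.8260
   = 2.7060 / 2.8260 = 0.9575 m/s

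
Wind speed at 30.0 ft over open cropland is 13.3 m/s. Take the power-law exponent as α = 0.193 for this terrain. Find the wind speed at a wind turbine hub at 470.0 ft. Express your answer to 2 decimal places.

22.62 m/s

Power-law profile: V₂ = V₁ · (z₂/z₁)^α
V₂ = 13.3 × (470.0/30.0)^0.193 = 13.3 × (15.6667)^0.193
    = 13.3 × 1.7007 = 22.6195 m/s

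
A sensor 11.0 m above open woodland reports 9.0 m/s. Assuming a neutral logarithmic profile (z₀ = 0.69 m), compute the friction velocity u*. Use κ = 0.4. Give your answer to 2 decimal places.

Log law: V(z) = (u*/κ) · ln(z/z₀) ⇒ u* = κ · V / ln(z/z₀)
u* = 0.4 × 9.0 / ln(11.0/0.69) = 0.4 × 9.0 / 2.7690
   = 3.6000 / 2.7690 = 1.3001 m/s

u* ≈ 1.30 m/s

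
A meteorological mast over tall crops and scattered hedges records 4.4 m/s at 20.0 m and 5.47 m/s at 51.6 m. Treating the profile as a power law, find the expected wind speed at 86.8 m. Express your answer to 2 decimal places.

First find α: α = ln(V₂/V₁)/ln(z₂/z₁) = ln(5.47/4.4)/ln(51.6/20.0) = 0.21767/0.94779 = 0.2297
Extrapolate from 51.6 m to 86.8 m: V₃ = 5.47 × (86.8/51.6)^0.2297 = 5.47 × 1.1269 = 6.1640 m/s

6.16 m/s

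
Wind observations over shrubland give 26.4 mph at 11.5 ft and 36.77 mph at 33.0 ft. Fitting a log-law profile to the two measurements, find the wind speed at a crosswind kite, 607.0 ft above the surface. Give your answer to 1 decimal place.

Log law: V ∝ ln(z/z₀). From the pair, with r = V₁/V₂ = 0.71798,
ln z₀ = (ln z₁ − r·ln z₂)/(1 − r) = (2.4423 − 0.71798×3.4965)/0.28202 = -0.2413 → z₀ = 0.7856 ft
V₃ = V₁ · ln(z₃/z₀)/ln(z₁/z₀) = 26.4 × 6.6499/2.6837 = 65.4162 mph

65.4 mph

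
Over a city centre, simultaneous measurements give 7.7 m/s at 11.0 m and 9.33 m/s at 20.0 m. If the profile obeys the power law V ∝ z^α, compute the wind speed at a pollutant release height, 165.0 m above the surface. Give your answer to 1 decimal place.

18.4 m/s

First find α: α = ln(V₂/V₁)/ln(z₂/z₁) = ln(9.33/7.7)/ln(20.0/11.0) = 0.19201/0.59784 = 0.3212
Extrapolate from 20.0 m to 165.0 m: V₃ = 9.33 × (165.0/20.0)^0.3212 = 9.33 × 1.9695 = 18.3751 m/s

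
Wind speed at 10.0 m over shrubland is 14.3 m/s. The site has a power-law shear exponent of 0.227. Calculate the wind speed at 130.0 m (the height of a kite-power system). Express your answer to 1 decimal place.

25.6 m/s

Power-law profile: V₂ = V₁ · (z₂/z₁)^α
V₂ = 14.3 × (130.0/10.0)^0.227 = 14.3 × (13.0000)^0.227
    = 14.3 × 1.7900 = 25.5977 m/s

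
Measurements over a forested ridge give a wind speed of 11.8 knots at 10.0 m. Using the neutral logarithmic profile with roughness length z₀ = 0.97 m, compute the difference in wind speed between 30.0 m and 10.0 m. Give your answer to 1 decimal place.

5.6 knots

Log law: V₂ = V₁ · ln(z₂/z₀)/ln(z₁/z₀) = 11.8 × 3.4317/2.3330 = 17.3565 knots
ΔV = 17.3565 − 11.8 = 5.5565 knots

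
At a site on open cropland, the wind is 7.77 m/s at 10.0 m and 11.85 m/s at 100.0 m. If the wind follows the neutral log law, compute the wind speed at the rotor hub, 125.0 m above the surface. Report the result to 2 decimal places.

12.25 m/s

Log law: V ∝ ln(z/z₀). From the pair, with r = V₁/V₂ = 0.65570,
ln z₀ = (ln z₁ − r·ln z₂)/(1 − r) = (2.3026 − 0.65570×4.6052)/0.34430 = -2.0825 → z₀ = 0.1246 m
V₃ = V₁ · ln(z₃/z₀)/ln(z₁/z₀) = 7.77 × 6.9108/4.3851 = 12.2454 m/s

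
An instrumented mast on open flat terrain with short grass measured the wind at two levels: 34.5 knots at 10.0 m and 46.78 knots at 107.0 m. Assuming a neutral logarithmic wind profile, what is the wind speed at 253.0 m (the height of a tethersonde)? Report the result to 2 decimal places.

Log law: V ∝ ln(z/z₀). From the pair, with r = V₁/V₂ = 0.73749,
ln z₀ = (ln z₁ − r·ln z₂)/(1 − r) = (2.3026 − 0.73749×4.6728)/0.26251 = -4.3565 → z₀ = 0.01282 m
V₃ = V₁ · ln(z₃/z₀)/ln(z₁/z₀) = 34.5 × 9.8899/6.6591 = 51.2385 knots

51.24 knots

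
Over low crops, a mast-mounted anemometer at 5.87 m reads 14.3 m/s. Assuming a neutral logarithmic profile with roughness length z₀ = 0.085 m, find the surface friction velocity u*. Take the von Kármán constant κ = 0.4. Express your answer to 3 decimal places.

Log law: V(z) = (u*/κ) · ln(z/z₀) ⇒ u* = κ · V / ln(z/z₀)
u* = 0.4 × 14.3 / ln(5.87/0.085) = 0.4 × 14.3 / 4.2350
   = 5.7200 / 4.2350 = 1.3507 m/s

u* ≈ 1.351 m/s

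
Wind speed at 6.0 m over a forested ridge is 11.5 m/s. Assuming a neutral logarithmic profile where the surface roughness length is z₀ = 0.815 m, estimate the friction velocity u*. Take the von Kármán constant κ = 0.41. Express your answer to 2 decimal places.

u* ≈ 2.36 m/s

Log law: V(z) = (u*/κ) · ln(z/z₀) ⇒ u* = κ · V / ln(z/z₀)
u* = 0.41 × 11.5 / ln(6.0/0.815) = 0.41 × 11.5 / 1.9963
   = 4.7150 / 1.9963 = 2.3618 m/s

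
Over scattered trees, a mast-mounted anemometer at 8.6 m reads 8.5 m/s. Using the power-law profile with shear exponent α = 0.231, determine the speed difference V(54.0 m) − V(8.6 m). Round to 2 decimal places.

4.49 m/s

Power law: V₂ = V₁ · (z₂/z₁)^α = 8.5 × (6.2791)^0.231 = 12.9937 m/s
ΔV = 12.9937 − 8.5 = 4.4937 m/s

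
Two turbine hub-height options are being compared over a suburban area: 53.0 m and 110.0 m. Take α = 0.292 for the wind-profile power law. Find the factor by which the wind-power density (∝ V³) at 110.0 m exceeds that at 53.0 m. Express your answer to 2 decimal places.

Speed ratio: V_B/V_A = (z_B/z_A)^α = (110.0/53.0)^0.292 = (2.0755)^0.292 = 1.23765
Power-density ratio: P_B/P_A = (V_B/V_A)³ = (1.23765)³ = 1.89581

1.90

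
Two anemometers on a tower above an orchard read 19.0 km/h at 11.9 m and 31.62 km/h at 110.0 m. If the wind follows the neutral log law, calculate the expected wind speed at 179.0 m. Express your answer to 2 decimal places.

34.38 km/h

Log law: V ∝ ln(z/z₀). From the pair, with r = V₁/V₂ = 0.60089,
ln z₀ = (ln z₁ − r·ln z₂)/(1 − r) = (2.4765 − 0.60089×4.7005)/0.39911 = -0.8717 → z₀ = 0.4182 m
V₃ = V₁ · ln(z₃/z₀)/ln(z₁/z₀) = 19.0 × 6.0591/3.3482 = 34.3830 km/h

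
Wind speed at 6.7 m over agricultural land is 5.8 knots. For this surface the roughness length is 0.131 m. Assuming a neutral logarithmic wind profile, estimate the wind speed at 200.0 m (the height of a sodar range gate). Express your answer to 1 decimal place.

10.8 knots

Log law: V(z) ∝ ln(z/z₀), so V₂/V₁ = ln(z₂/z₀) / ln(z₁/z₀).
ln(200.0/0.131) = 7.3309, ln(6.7/0.131) = 3.9347
V₂ = 5.8 × 7.3309/3.9347 = 5.8 × 1.8632 = 10.8063 knots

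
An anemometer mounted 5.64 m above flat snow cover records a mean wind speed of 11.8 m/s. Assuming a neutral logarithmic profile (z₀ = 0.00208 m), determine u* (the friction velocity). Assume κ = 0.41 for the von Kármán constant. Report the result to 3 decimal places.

u* ≈ 0.612 m/s

Log law: V(z) = (u*/κ) · ln(z/z₀) ⇒ u* = κ · V / ln(z/z₀)
u* = 0.41 × 11.8 / ln(5.64/0.00208) = 0.41 × 11.8 / 7.9053
   = 4.8380 / 7.9053 = 0.6120 m/s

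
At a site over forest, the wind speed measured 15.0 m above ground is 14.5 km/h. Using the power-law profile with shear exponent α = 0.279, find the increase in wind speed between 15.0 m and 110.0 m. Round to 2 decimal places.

10.78 km/h

Power law: V₂ = V₁ · (z₂/z₁)^α = 14.5 × (7.3333)^0.279 = 25.2806 km/h
ΔV = 25.2806 − 14.5 = 10.7806 km/h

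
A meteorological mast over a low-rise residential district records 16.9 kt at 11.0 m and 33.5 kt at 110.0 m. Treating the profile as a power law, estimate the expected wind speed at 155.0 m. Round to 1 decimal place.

37.1 kt

First find α: α = ln(V₂/V₁)/ln(z₂/z₁) = ln(33.5/16.9)/ln(110.0/11.0) = 0.68423/2.30259 = 0.2972
Extrapolate from 110.0 m to 155.0 m: V₃ = 33.5 × (155.0/110.0)^0.2972 = 33.5 × 1.1073 = 37.0940 kt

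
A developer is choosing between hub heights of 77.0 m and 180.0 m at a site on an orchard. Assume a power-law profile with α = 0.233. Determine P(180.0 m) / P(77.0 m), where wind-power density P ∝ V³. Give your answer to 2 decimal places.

1.81

Speed ratio: V_B/V_A = (z_B/z_A)^α = (180.0/77.0)^0.233 = (2.3377)^0.233 = 1.21878
Power-density ratio: P_B/P_A = (V_B/V_A)³ = (1.21878)³ = 1.81042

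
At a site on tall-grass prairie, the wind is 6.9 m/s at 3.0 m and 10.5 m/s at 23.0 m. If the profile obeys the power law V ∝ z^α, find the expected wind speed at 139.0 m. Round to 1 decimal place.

15.2 m/s

First find α: α = ln(V₂/V₁)/ln(z₂/z₁) = ln(10.5/6.9)/ln(23.0/3.0) = 0.41985/2.03688 = 0.2061
Extrapolate from 23.0 m to 139.0 m: V₃ = 10.5 × (139.0/23.0)^0.2061 = 10.5 × 1.4489 = 15.2136 m/s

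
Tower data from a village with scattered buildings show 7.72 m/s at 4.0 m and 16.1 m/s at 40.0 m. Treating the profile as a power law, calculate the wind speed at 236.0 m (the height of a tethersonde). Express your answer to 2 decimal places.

First find α: α = ln(V₂/V₁)/ln(z₂/z₁) = ln(16.1/7.72)/ln(40.0/4.0) = 0.73500/2.30259 = 0.3192
Extrapolate from 40.0 m to 236.0 m: V₃ = 16.1 × (236.0/40.0)^0.3192 = 16.1 × 1.7622 = 28.3719 m/s

28.37 m/s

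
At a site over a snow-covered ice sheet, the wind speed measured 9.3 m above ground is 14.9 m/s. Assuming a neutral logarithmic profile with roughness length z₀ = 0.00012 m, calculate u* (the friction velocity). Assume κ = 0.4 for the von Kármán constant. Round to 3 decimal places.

Log law: V(z) = (u*/κ) · ln(z/z₀) ⇒ u* = κ · V / ln(z/z₀)
u* = 0.4 × 14.9 / ln(9.3/0.00012) = 0.4 × 14.9 / 11.2580
   = 5.9600 / 11.2580 = 0.5294 m/s

u* ≈ 0.529 m/s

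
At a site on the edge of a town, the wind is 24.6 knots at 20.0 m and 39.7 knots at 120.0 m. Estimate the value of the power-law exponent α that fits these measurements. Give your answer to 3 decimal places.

α ≈ 0.267

Power law: V₂/V₁ = (z₂/z₁)^α ⇒ α = ln(V₂/V₁) / ln(z₂/z₁)
α = ln(39.7/24.6) / ln(120.0/20.0) = ln(1.6138) / ln(6.0000)
  = 0.47860 / 1.79176 = 0.26711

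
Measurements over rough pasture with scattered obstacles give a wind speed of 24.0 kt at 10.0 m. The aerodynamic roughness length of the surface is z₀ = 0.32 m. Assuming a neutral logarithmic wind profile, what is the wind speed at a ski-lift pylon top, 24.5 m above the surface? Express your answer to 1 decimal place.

Log law: V(z) ∝ ln(z/z₀), so V₂/V₁ = ln(z₂/z₀) / ln(z₁/z₀).
ln(24.5/0.32) = 4.3381, ln(10.0/0.32) = 3.4420
V₂ = 24.0 × 4.3381/3.4420 = 24.0 × 1.2603 = 30.2481 kt

30.2 kt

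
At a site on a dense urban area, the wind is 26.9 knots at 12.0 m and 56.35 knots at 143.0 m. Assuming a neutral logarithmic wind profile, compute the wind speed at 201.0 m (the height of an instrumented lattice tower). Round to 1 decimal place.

Log law: V ∝ ln(z/z₀). From the pair, with r = V₁/V₂ = 0.47737,
ln z₀ = (ln z₁ − r·ln z₂)/(1 − r) = (2.4849 − 0.47737×4.9628)/0.52263 = 0.2215 → z₀ = 1.248 m
V₃ = V₁ · ln(z₃/z₀)/ln(z₁/z₀) = 26.9 × 5.0818/2.2634 = 60.3963 knots

60.4 knots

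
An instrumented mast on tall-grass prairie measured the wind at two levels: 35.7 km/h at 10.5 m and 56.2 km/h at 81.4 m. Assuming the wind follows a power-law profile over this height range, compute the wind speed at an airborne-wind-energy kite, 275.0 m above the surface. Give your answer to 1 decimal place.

First find α: α = ln(V₂/V₁)/ln(z₂/z₁) = ln(56.2/35.7)/ln(81.4/10.5) = 0.45377/2.04800 = 0.2216
Extrapolate from 81.4 m to 275.0 m: V₃ = 56.2 × (275.0/81.4)^0.2216 = 56.2 × 1.3096 = 73.6003 km/h

73.6 km/h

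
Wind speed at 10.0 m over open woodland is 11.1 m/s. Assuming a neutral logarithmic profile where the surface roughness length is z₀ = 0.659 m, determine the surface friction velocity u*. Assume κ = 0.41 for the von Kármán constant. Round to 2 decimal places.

Log law: V(z) = (u*/κ) · ln(z/z₀) ⇒ u* = κ · V / ln(z/z₀)
u* = 0.41 × 11.1 / ln(10.0/0.659) = 0.41 × 11.1 / 2.7196
   = 4.5510 / 2.7196 = 1.6734 m/s

u* ≈ 1.67 m/s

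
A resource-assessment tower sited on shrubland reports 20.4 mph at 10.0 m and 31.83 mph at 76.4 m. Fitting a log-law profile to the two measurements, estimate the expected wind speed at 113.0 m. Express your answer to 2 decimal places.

Log law: V ∝ ln(z/z₀). From the pair, with r = V₁/V₂ = 0.64090,
ln z₀ = (ln z₁ − r·ln z₂)/(1 − r) = (2.3026 − 0.64090×4.3360)/0.35910 = -1.3266 → z₀ = 0.2654 m
V₃ = V₁ · ln(z₃/z₀)/ln(z₁/z₀) = 20.4 × 6.0540/3.6292 = 34.0301 mph

34.03 mph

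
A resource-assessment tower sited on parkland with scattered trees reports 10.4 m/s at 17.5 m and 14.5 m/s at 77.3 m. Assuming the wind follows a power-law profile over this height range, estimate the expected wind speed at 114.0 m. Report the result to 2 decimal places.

First find α: α = ln(V₂/V₁)/ln(z₂/z₁) = ln(14.5/10.4)/ln(77.3/17.5) = 0.33234/1.48549 = 0.2237
Extrapolate from 77.3 m to 114.0 m: V₃ = 14.5 × (114.0/77.3)^0.2237 = 14.5 × 1.0908 = 15.8167 m/s

15.82 m/s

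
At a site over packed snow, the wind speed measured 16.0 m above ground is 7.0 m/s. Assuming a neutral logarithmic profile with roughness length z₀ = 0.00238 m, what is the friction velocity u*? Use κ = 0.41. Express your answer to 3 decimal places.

u* ≈ 0.326 m/s

Log law: V(z) = (u*/κ) · ln(z/z₀) ⇒ u* = κ · V / ln(z/z₀)
u* = 0.41 × 7.0 / ln(16.0/0.00238) = 0.41 × 7.0 / 8.8132
   = 2.8700 / 8.8132 = 0.3256 m/s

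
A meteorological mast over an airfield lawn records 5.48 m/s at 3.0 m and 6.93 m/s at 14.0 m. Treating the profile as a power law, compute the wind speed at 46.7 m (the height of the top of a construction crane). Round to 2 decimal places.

First find α: α = ln(V₂/V₁)/ln(z₂/z₁) = ln(6.93/5.48)/ln(14.0/3.0) = 0.23475/1.54045 = 0.1524
Extrapolate from 14.0 m to 46.7 m: V₃ = 6.93 × (46.7/14.0)^0.1524 = 6.93 × 1.2015 = 8.3265 m/s

8.33 m/s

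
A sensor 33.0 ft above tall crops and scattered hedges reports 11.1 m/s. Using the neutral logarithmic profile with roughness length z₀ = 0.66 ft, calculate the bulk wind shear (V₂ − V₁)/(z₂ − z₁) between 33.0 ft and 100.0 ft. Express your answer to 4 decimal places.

0.0470 m/s/ft

Log law: V₂ = V₁ · ln(z₂/z₀)/ln(z₁/z₀) = 11.1 × 5.0207/3.9120 = 14.2457 m/s
ΔV/Δz = (14.2457 − 11.1)/(100.0 − 33.0) = 3.1457/67.0000 = 0.04695 m/s/ft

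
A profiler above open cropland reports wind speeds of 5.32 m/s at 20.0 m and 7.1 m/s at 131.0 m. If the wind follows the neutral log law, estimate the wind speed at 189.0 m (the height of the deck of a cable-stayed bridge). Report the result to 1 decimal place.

7.4 m/s

Log law: V ∝ ln(z/z₀). From the pair, with r = V₁/V₂ = 0.74930,
ln z₀ = (ln z₁ − r·ln z₂)/(1 − r) = (2.9957 − 0.74930×4.8752)/0.25070 = -2.6215 → z₀ = 0.07269 m
V₃ = V₁ · ln(z₃/z₀)/ln(z₁/z₀) = 5.32 × 7.8633/5.6173 = 7.4472 m/s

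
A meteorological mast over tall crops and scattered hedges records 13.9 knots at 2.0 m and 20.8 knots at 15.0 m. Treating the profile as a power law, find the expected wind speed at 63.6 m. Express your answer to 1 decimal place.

27.8 knots

First find α: α = ln(V₂/V₁)/ln(z₂/z₁) = ln(20.8/13.9)/ln(15.0/2.0) = 0.40306/2.01490 = 0.2000
Extrapolate from 15.0 m to 63.6 m: V₃ = 20.8 × (63.6/15.0)^0.2000 = 20.8 × 1.3351 = 27.7691 knots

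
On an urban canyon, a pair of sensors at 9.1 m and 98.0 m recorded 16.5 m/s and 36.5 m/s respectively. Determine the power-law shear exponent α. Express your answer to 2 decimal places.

α ≈ 0.33

Power law: V₂/V₁ = (z₂/z₁)^α ⇒ α = ln(V₂/V₁) / ln(z₂/z₁)
α = ln(36.5/16.5) / ln(98.0/9.1) = ln(2.2121) / ln(10.7692)
  = 0.79395 / 2.37669 = 0.33406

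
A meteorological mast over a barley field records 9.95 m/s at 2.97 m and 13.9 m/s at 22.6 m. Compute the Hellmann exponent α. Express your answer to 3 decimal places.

Power law: V₂/V₁ = (z₂/z₁)^α ⇒ α = ln(V₂/V₁) / ln(z₂/z₁)
α = ln(13.9/9.95) / ln(22.6/2.97) = ln(1.3970) / ln(7.6094)
  = 0.33432 / 2.02939 = 0.16474

α ≈ 0.165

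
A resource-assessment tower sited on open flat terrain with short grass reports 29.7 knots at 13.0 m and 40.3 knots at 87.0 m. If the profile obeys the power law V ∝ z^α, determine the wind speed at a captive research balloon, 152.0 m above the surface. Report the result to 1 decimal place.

44.1 knots

First find α: α = ln(V₂/V₁)/ln(z₂/z₁) = ln(40.3/29.7)/ln(87.0/13.0) = 0.30520/1.90096 = 0.1606
Extrapolate from 87.0 m to 152.0 m: V₃ = 40.3 × (152.0/87.0)^0.1606 = 40.3 × 1.0937 = 44.0769 knots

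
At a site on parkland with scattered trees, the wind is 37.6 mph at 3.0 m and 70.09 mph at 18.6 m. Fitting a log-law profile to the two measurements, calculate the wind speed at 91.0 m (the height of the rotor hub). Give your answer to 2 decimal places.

98.36 mph

Log law: V ∝ ln(z/z₀). From the pair, with r = V₁/V₂ = 0.53645,
ln z₀ = (ln z₁ − r·ln z₂)/(1 − r) = (1.0986 − 0.53645×2.9232)/0.46355 = -1.0129 → z₀ = 0.3632 m
V₃ = V₁ · ln(z₃/z₀)/ln(z₁/z₀) = 37.6 × 5.5238/2.1115 = 98.3624 mph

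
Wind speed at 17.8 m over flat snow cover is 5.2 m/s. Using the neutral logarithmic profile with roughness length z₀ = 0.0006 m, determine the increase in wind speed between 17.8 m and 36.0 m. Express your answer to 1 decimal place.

Log law: V₂ = V₁ · ln(z₂/z₀)/ln(z₁/z₀) = 5.2 × 11.0021/10.2978 = 5.5557 m/s
ΔV = 5.5557 − 5.2 = 0.3557 m/s

0.4 m/s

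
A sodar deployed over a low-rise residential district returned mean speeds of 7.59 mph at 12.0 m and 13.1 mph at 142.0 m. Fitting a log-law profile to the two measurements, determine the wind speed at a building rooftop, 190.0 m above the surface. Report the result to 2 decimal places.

Log law: V ∝ ln(z/z₀). From the pair, with r = V₁/V₂ = 0.57939,
ln z₀ = (ln z₁ − r·ln z₂)/(1 − r) = (2.4849 − 0.57939×4.9558)/0.42061 = -0.9188 → z₀ = 0.3990 m
V₃ = V₁ · ln(z₃/z₀)/ln(z₁/z₀) = 7.59 × 6.1658/3.4037 = 13.7494 mph

13.75 mph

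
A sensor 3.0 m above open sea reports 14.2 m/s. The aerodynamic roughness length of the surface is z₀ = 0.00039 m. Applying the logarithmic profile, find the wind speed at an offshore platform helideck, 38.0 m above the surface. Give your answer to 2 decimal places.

Log law: V(z) ∝ ln(z/z₀), so V₂/V₁ = ln(z₂/z₀) / ln(z₁/z₀).
ln(38.0/0.00039) = 11.4869, ln(3.0/0.00039) = 8.9480
V₂ = 14.2 × 11.4869/8.9480 = 14.2 × 1.2837 = 18.2292 m/s

18.23 m/s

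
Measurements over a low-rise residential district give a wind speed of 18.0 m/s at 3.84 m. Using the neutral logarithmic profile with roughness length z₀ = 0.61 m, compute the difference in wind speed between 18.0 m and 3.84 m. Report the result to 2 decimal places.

Log law: V₂ = V₁ · ln(z₂/z₀)/ln(z₁/z₀) = 18.0 × 3.3847/1.8398 = 33.1150 m/s
ΔV = 33.1150 − 18.0 = 15.1150 m/s

15.12 m/s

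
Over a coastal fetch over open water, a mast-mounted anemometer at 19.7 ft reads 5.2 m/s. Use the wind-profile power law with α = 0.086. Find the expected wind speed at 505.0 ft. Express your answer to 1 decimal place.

6.9 m/s

Power-law profile: V₂ = V₁ · (z₂/z₁)^α
V₂ = 5.2 × (505.0/19.7)^0.086 = 5.2 × (25.6345)^0.086
    = 5.2 × 1.3218 = 6.8733 m/s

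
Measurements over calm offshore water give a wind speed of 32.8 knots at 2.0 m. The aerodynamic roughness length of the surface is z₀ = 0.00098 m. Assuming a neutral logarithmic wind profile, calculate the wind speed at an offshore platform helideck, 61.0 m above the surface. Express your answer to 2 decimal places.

47.51 knots

Log law: V(z) ∝ ln(z/z₀), so V₂/V₁ = ln(z₂/z₀) / ln(z₁/z₀).
ln(61.0/0.00098) = 11.0388, ln(2.0/0.00098) = 7.6211
V₂ = 32.8 × 11.0388/7.6211 = 32.8 × 1.4485 = 47.5093 knots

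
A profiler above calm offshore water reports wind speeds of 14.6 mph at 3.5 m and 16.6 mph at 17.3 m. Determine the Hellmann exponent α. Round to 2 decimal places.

Power law: V₂/V₁ = (z₂/z₁)^α ⇒ α = ln(V₂/V₁) / ln(z₂/z₁)
α = ln(16.6/14.6) / ln(17.3/3.5) = ln(1.1370) / ln(4.9429)
  = 0.12838 / 1.59794 = 0.08034

α ≈ 0.08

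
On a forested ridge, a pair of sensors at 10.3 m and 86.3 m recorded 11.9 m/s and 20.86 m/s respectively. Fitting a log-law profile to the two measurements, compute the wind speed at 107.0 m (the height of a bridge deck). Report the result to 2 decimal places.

21.77 m/s

Log law: V ∝ ln(z/z₀). From the pair, with r = V₁/V₂ = 0.57047,
ln z₀ = (ln z₁ − r·ln z₂)/(1 − r) = (2.3321 − 0.57047×4.4578)/0.42953 = -0.4910 → z₀ = 0.6120 m
V₃ = V₁ · ln(z₃/z₀)/ln(z₁/z₀) = 11.9 × 5.1639/2.8232 = 21.7662 m/s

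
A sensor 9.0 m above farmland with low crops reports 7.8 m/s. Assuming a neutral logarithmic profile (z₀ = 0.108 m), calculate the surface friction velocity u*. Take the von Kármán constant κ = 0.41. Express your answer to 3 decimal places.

u* ≈ 0.723 m/s

Log law: V(z) = (u*/κ) · ln(z/z₀) ⇒ u* = κ · V / ln(z/z₀)
u* = 0.41 × 7.8 / ln(9.0/0.108) = 0.41 × 7.8 / 4.4228
   = 3.1980 / 4.4228 = 0.7231 m/s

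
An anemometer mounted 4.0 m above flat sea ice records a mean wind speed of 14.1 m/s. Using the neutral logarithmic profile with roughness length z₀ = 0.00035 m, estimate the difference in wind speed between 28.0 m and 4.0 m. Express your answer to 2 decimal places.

Log law: V₂ = V₁ · ln(z₂/z₀)/ln(z₁/z₀) = 14.1 × 11.2898/9.3439 = 17.0364 m/s
ΔV = 17.0364 − 14.1 = 2.9364 m/s

2.94 m/s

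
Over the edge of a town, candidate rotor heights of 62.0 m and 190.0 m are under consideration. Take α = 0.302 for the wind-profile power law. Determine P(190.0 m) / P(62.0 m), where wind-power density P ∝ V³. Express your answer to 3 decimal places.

2.758

Speed ratio: V_B/V_A = (z_B/z_A)^α = (190.0/62.0)^0.302 = (3.0645)^0.302 = 1.40243
Power-density ratio: P_B/P_A = (V_B/V_A)³ = (1.40243)³ = 2.75832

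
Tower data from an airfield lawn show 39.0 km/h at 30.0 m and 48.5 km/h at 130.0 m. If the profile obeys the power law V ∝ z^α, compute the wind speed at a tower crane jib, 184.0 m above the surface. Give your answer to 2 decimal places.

First find α: α = ln(V₂/V₁)/ln(z₂/z₁) = ln(48.5/39.0)/ln(130.0/30.0) = 0.21800/1.46634 = 0.1487
Extrapolate from 130.0 m to 184.0 m: V₃ = 48.5 × (184.0/130.0)^0.1487 = 48.5 × 1.0530 = 51.0708 km/h

51.07 km/h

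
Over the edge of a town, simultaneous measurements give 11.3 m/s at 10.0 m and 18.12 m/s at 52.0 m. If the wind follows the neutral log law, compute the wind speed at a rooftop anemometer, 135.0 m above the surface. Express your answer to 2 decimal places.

Log law: V ∝ ln(z/z₀). From the pair, with r = V₁/V₂ = 0.62362,
ln z₀ = (ln z₁ − r·ln z₂)/(1 − r) = (2.3026 − 0.62362×3.9512)/0.37638 = -0.4291 → z₀ = 0.6511 m
V₃ = V₁ · ln(z₃/z₀)/ln(z₁/z₀) = 11.3 × 5.3343/2.7316 = 22.0665 m/s

22.07 m/s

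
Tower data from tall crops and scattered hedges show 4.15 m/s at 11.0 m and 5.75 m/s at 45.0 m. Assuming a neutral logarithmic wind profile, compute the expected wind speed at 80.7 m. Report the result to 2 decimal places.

Log law: V ∝ ln(z/z₀). From the pair, with r = V₁/V₂ = 0.72174,
ln z₀ = (ln z₁ − r·ln z₂)/(1 − r) = (2.3979 − 0.72174×3.8067)/0.27826 = -1.2561 → z₀ = 0.2848 m
V₃ = V₁ · ln(z₃/z₀)/ln(z₁/z₀) = 4.15 × 5.6468/3.6540 = 6.4134 m/s

6.41 m/s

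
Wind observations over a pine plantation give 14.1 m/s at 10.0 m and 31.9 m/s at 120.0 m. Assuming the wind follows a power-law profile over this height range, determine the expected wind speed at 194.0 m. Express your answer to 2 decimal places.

First find α: α = ln(V₂/V₁)/ln(z₂/z₁) = ln(31.9/14.1)/ln(120.0/10.0) = 0.81643/2.48491 = 0.3286
Extrapolate from 120.0 m to 194.0 m: V₃ = 31.9 × (194.0/120.0)^0.3286 = 31.9 × 1.1710 = 37.3538 m/s

37.35 m/s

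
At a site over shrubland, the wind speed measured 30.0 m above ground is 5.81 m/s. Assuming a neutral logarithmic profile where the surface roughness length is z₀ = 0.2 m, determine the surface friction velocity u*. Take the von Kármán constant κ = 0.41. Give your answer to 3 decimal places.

u* ≈ 0.475 m/s

Log law: V(z) = (u*/κ) · ln(z/z₀) ⇒ u* = κ · V / ln(z/z₀)
u* = 0.41 × 5.81 / ln(30.0/0.2) = 0.41 × 5.81 / 5.0106
   = 2.3821 / 5.0106 = 0.4754 m/s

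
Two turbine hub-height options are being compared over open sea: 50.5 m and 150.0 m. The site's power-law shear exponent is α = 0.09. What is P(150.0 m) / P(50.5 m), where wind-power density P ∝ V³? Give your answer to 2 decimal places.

1.34

Speed ratio: V_B/V_A = (z_B/z_A)^α = (150.0/50.5)^0.09 = (2.9703)^0.09 = 1.10294
Power-density ratio: P_B/P_A = (V_B/V_A)³ = (1.10294)³ = 1.34170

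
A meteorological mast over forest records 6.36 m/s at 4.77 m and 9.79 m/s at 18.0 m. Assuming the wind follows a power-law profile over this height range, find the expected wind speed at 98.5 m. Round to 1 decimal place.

17.0 m/s

First find α: α = ln(V₂/V₁)/ln(z₂/z₁) = ln(9.79/6.36)/ln(18.0/4.77) = 0.43133/1.32803 = 0.3248
Extrapolate from 18.0 m to 98.5 m: V₃ = 9.79 × (98.5/18.0)^0.3248 = 9.79 × 1.7368 = 17.0033 m/s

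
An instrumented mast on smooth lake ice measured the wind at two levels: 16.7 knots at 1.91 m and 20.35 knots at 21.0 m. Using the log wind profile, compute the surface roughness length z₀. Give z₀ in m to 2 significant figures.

Log law: V(z) ∝ ln(z/z₀). With r = V₁/V₂ = 16.7/20.35 = 0.82064,
r · ln(z₂/z₀) = ln(z₁/z₀) ⇒ ln z₀ = (ln z₁ − r·ln z₂)/(1 − r)
ln z₀ = (0.64710 − 0.82064×3.04452) / 0.17936 = -10.3219
z₀ = exp(-10.3219) = 0.00003290 m

z₀ ≈ 0.000033 m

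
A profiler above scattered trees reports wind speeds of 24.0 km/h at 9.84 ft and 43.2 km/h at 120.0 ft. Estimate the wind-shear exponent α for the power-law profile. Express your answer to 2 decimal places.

Power law: V₂/V₁ = (z₂/z₁)^α ⇒ α = ln(V₂/V₁) / ln(z₂/z₁)
α = ln(43.2/24.0) / ln(120.0/9.84) = ln(1.8000) / ln(12.1951)
  = 0.58779 / 2.50104 = 0.23502

α ≈ 0.24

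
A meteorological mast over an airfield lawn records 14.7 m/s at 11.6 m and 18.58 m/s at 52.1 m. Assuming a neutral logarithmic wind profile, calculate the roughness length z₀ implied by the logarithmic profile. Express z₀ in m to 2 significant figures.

Log law: V(z) ∝ ln(z/z₀). With r = V₁/V₂ = 14.7/18.58 = 0.79117,
r · ln(z₂/z₀) = ln(z₁/z₀) ⇒ ln z₀ = (ln z₁ − r·ln z₂)/(1 − r)
ln z₀ = (2.45101 − 0.79117×3.95316) / 0.20883 = -3.2402
z₀ = exp(-3.2402) = 0.03916 m

z₀ ≈ 0.039 m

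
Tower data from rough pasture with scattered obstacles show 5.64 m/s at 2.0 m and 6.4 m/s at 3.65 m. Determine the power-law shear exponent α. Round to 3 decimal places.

α ≈ 0.210

Power law: V₂/V₁ = (z₂/z₁)^α ⇒ α = ln(V₂/V₁) / ln(z₂/z₁)
α = ln(6.4/5.64) / ln(3.65/2.0) = ln(1.1348) / ln(1.8250)
  = 0.12641 / 0.60158 = 0.21014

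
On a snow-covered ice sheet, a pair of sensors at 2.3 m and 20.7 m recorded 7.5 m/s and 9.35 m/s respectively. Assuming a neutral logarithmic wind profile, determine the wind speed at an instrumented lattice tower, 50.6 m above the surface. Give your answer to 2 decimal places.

10.10 m/s

Log law: V ∝ ln(z/z₀). From the pair, with r = V₁/V₂ = 0.80214,
ln z₀ = (ln z₁ − r·ln z₂)/(1 − r) = (0.8329 − 0.80214×3.0301)/0.19786 = -8.0748 → z₀ = 0.0003113 m
V₃ = V₁ · ln(z₃/z₀)/ln(z₁/z₀) = 7.5 × 11.9987/8.9077 = 10.1026 m/s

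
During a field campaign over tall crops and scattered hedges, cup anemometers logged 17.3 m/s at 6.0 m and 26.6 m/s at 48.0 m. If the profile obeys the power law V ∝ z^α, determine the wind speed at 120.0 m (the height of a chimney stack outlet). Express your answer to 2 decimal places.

32.15 m/s

First find α: α = ln(V₂/V₁)/ln(z₂/z₁) = ln(26.6/17.3)/ln(48.0/6.0) = 0.43020/2.07944 = 0.2069
Extrapolate from 48.0 m to 120.0 m: V₃ = 26.6 × (120.0/48.0)^0.2069 = 26.6 × 1.2087 = 32.1521 m/s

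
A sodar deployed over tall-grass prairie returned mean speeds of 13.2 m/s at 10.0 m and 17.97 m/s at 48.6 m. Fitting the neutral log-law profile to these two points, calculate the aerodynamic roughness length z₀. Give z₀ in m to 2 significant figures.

z₀ ≈ 0.13 m

Log law: V(z) ∝ ln(z/z₀). With r = V₁/V₂ = 13.2/17.97 = 0.73456,
r · ln(z₂/z₀) = ln(z₁/z₀) ⇒ ln z₀ = (ln z₁ − r·ln z₂)/(1 − r)
ln z₀ = (2.30259 − 0.73456×3.88362) / 0.26544 = -2.0726
z₀ = exp(-2.0726) = 0.1259 m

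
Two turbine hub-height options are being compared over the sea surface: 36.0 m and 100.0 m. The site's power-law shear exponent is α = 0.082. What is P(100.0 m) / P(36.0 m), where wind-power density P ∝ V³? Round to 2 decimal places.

Speed ratio: V_B/V_A = (z_B/z_A)^α = (100.0/36.0)^0.082 = (2.7778)^0.082 = 1.08738
Power-density ratio: P_B/P_A = (V_B/V_A)³ = (1.08738)³ = 1.28573

1.29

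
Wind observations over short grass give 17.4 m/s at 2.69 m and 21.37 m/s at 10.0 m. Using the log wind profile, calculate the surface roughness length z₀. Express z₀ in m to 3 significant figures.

Log law: V(z) ∝ ln(z/z₀). With r = V₁/V₂ = 17.4/21.37 = 0.81423,
r · ln(z₂/z₀) = ln(z₁/z₀) ⇒ ln z₀ = (ln z₁ − r·ln z₂)/(1 − r)
ln z₀ = (0.98954 − 0.81423×2.30259) / 0.18577 = -4.7654
z₀ = exp(-4.7654) = 0.008520 m

z₀ ≈ 0.00852 m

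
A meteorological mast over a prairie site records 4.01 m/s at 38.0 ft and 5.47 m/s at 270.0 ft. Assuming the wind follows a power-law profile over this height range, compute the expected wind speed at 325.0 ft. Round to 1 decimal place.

First find α: α = ln(V₂/V₁)/ln(z₂/z₁) = ln(5.47/4.01)/ln(270.0/38.0) = 0.31049/1.96084 = 0.1583
Extrapolate from 270.0 ft to 325.0 ft: V₃ = 5.47 × (325.0/270.0)^0.1583 = 5.47 × 1.0298 = 5.6330 m/s

5.6 m/s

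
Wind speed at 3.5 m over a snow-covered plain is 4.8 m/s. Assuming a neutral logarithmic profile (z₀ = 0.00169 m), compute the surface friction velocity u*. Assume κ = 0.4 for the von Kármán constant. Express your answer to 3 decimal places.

Log law: V(z) = (u*/κ) · ln(z/z₀) ⇒ u* = κ · V / ln(z/z₀)
u* = 0.4 × 4.8 / ln(3.5/0.00169) = 0.4 × 4.8 / 7.6358
   = 1.9200 / 7.6358 = 0.2514 m/s

u* ≈ 0.251 m/s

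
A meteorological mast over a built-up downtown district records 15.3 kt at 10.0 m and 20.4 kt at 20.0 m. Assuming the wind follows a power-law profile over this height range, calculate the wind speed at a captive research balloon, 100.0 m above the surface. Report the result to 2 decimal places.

First find α: α = ln(V₂/V₁)/ln(z₂/z₁) = ln(20.4/15.3)/ln(20.0/10.0) = 0.28768/0.69315 = 0.4150
Extrapolate from 20.0 m to 100.0 m: V₃ = 20.4 × (100.0/20.0)^0.4150 = 20.4 × 1.9503 = 39.7859 kt

39.79 kt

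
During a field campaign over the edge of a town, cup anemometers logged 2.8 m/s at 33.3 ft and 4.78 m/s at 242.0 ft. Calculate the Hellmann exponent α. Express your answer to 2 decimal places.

Power law: V₂/V₁ = (z₂/z₁)^α ⇒ α = ln(V₂/V₁) / ln(z₂/z₁)
α = ln(4.78/2.8) / ln(242.0/33.3) = ln(1.7071) / ln(7.2673)
  = 0.53482 / 1.98338 = 0.26965

α ≈ 0.27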